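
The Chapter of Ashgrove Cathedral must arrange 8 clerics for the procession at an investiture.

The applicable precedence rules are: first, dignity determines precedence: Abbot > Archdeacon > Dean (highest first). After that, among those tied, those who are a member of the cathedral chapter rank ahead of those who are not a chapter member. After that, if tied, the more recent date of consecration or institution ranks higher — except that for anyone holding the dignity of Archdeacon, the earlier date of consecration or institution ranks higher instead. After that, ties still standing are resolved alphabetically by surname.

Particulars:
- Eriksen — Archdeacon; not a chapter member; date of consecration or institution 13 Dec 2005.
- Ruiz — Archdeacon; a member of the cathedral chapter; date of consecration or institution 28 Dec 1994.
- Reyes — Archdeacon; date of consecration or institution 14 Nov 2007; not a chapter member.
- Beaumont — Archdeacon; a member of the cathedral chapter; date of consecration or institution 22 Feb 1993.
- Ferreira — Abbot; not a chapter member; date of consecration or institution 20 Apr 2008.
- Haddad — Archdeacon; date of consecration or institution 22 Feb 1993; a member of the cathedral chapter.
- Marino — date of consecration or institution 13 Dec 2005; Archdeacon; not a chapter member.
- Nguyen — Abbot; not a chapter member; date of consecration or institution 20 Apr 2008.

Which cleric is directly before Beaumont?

Nguyen

By dignity: Ferreira and Nguyen (Abbot); then Beaumont, Haddad, Ruiz, Eriksen, Marino and Reyes (Archdeacon).
Ferreira and Nguyen are each not a chapter member, so the next rule applies.
Ferreira and Nguyen both have date of consecration or institution 20 Apr 2008, so the next rule applies.
Among Ferreira and Nguyen, alphabetically by surname: Ferreira before Nguyen.
Among Beaumont, Haddad, Ruiz, Eriksen, Marino and Reyes, a member of the cathedral chapter before not a chapter member: Beaumont, Haddad and Ruiz (a member of the cathedral chapter) before Eriksen, Marino and Reyes (not a chapter member).
Among Beaumont, Haddad and Ruiz, by date of consecration or institution (earlier first) (reversed rule for this group): Beaumont and Haddad (22 Feb 1993) before Ruiz (28 Dec 1994).
Among Beaumont and Haddad, alphabetically by surname: Beaumont before Haddad.
Among Eriksen, Marino and Reyes, by date of consecration or institution (earlier first) (reversed rule for this group): Eriksen and Marino (13 Dec 2005) before Reyes (14 Nov 2007).
Among Eriksen and Marino, alphabetically by surname: Eriksen before Marino.
Order: Ferreira, Nguyen, Beaumont, Haddad, Ruiz, Eriksen, Marino, Reyes.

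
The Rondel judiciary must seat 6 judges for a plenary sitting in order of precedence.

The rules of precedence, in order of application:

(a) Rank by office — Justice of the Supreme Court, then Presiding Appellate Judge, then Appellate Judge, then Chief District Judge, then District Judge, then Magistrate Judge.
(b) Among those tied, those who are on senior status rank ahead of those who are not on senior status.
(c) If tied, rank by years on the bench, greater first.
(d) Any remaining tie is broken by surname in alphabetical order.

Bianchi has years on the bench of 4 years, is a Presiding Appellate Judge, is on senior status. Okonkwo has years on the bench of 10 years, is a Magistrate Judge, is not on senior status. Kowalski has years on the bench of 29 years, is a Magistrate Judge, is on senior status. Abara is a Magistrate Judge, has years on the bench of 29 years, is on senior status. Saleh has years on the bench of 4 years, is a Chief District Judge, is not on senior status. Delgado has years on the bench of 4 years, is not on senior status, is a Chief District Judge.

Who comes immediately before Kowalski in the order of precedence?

By office: Bianchi (Presiding Appellate Judge); then Delgado and Saleh (Chief District Judge); then Abara, Kowalski and Okonkwo (Magistrate Judge).
Delgado and Saleh are each not on senior status, so the next rule applies.
Delgado and Saleh both have years on the bench 4 years, so the next rule applies.
Among Delgado and Saleh, alphabetically by surname: Delgado before Saleh.
Among Abara, Kowalski and Okonkwo, on senior status before not on senior status: Abara and Kowalski (on senior status) before Okonkwo (not on senior status).
Abara and Kowalski both have years on the bench 29 years, so the next rule applies.
Among Abara and Kowalski, alphabetically by surname: Abara before Kowalski.
Order: Bianchi, Delgado, Saleh, Abara, Kowalski, Okonkwo.

Abara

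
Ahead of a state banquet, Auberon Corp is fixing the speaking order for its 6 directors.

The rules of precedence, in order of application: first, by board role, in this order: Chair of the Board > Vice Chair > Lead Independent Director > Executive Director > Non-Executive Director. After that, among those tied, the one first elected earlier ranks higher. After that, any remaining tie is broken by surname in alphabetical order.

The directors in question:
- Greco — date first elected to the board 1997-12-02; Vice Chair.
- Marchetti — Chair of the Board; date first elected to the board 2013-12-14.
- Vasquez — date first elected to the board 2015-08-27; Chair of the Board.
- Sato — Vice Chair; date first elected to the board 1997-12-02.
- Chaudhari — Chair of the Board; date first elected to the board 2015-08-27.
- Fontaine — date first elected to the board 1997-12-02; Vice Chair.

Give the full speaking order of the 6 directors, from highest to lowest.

Marchetti, Chaudhari, Vasquez, Fontaine, Greco, Sato

By board role: Marchetti, Chaudhari and Vasquez (Chair of the Board); then Fontaine, Greco and Sato (Vice Chair).
Among Marchetti, Chaudhari and Vasquez, by date first elected to the board (earlier first): Marchetti (2013-12-14) before Chaudhari and Vasquez (2015-08-27).
Among Chaudhari and Vasquez, alphabetically by surname: Chaudhari before Vasquez.
Fontaine, Greco and Sato all have date first elected to the board 1997-12-02, so the next rule applies.
Among Fontaine, Greco and Sato, alphabetically by surname: Fontaine before Greco before Sato.
Full order: Marchetti, Chaudhari, Vasquez, Fontaine, Greco, Sato.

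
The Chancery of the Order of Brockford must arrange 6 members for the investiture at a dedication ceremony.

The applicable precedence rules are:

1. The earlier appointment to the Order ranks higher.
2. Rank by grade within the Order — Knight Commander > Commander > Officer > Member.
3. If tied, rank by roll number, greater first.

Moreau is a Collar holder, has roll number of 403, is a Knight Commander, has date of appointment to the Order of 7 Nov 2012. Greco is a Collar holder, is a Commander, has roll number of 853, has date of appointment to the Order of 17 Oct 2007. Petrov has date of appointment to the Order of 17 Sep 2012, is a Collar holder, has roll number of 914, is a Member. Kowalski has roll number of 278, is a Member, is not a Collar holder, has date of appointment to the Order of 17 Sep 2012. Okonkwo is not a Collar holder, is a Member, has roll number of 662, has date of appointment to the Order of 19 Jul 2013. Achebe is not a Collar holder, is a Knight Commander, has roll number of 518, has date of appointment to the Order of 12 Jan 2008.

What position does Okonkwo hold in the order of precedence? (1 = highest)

By date of appointment to the Order (earlier first): Greco (17 Oct 2007); then Achebe (12 Jan 2008); then Petrov and Kowalski (both 17 Sep 2012); then Moreau (7 Nov 2012); then Okonkwo (19 Jul 2013).
Petrov and Kowalski are each Member, so the next rule applies.
Among Petrov and Kowalski, by roll number (higher first): Petrov (914) before Kowalski (278).
Order: Greco, Achebe, Petrov, Kowalski, Moreau, Okonkwo. So position 6.

6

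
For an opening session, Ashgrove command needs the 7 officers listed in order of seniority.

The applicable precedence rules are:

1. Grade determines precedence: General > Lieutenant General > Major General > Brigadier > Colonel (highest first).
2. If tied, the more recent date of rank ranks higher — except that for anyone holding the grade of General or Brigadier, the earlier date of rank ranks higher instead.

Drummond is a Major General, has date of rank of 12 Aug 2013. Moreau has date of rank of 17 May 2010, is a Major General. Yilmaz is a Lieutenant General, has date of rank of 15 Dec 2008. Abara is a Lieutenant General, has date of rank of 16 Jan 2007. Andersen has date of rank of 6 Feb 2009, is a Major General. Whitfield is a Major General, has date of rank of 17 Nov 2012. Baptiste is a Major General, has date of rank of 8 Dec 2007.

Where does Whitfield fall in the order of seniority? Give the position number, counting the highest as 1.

By grade: Yilmaz and Abara (Lieutenant General); then Drummond, Whitfield, Moreau, Andersen and Baptiste (Major General).
Among Yilmaz and Abara, by date of rank (later first): Yilmaz (15 Dec 2008) before Abara (16 Jan 2007).
Among Drummond, Whitfield, Moreau, Andersen and Baptiste, by date of rank (later first): Drummond (12 Aug 2013) before Whitfield (17 Nov 2012) before Moreau (17 May 2010) before Andersen (6 Feb 2009) before Baptiste (8 Dec 2007).
Order: Yilmaz, Abara, Drummond, Whitfield, Moreau, Andersen, Baptiste. So position 4.

4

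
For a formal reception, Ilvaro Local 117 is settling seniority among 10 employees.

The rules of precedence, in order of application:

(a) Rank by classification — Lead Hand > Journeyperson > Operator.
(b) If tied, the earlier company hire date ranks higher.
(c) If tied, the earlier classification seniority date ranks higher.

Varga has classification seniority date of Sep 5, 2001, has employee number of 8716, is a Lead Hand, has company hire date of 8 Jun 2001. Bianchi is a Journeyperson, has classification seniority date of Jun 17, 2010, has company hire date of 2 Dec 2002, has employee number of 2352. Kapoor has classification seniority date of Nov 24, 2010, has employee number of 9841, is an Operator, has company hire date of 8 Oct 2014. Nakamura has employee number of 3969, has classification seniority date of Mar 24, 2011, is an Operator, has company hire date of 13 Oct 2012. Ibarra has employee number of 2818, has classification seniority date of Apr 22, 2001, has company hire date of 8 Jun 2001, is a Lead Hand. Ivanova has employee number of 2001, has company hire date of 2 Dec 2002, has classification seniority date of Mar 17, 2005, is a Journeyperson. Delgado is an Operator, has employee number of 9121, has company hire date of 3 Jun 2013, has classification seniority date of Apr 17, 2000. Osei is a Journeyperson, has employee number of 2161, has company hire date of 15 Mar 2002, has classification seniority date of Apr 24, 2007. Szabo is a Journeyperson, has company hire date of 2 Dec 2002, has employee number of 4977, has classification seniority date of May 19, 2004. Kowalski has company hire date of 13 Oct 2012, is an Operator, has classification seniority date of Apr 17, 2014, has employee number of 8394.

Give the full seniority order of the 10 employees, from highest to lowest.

By classification: Ibarra and Varga (Lead Hand); then Osei, Szabo, Ivanova and Bianchi (Journeyperson); then Nakamura, Kowalski, Delgado and Kapoor (Operator).
Ibarra and Varga both have company hire date 8 Jun 2001, so the next rule applies.
Among Ibarra and Varga, by classification seniority date (earlier first): Ibarra (Apr 22, 2001) before Varga (Sep 5, 2001).
Among Osei, Szabo, Ivanova and Bianchi, by company hire date (earlier first): Osei (15 Mar 2002) before Szabo, Ivanova and Bianchi (2 Dec 2002).
Among Szabo, Ivanova and Bianchi, by classification seniority date (earlier first): Szabo (May 19, 2004) before Ivanova (Mar 17, 2005) before Bianchi (Jun 17, 2010).
Among Nakamura, Kowalski, Delgado and Kapoor, by company hire date (earlier first): Nakamura and Kowalski (13 Oct 2012) before Delgado (3 Jun 2013) before Kapoor (8 Oct 2014).
Among Nakamura and Kowalski, by classification seniority date (earlier first): Nakamura (Mar 24, 2011) before Kowalski (Apr 17, 2014).
Full order: Ibarra, Varga, Osei, Szabo, Ivanova, Bianchi, Nakamura, Kowalski, Delgado, Kapoor.

Ibarra, Varga, Osei, Szabo, Ivanova, Bianchi, Nakamura, Kowalski, Delgado, Kapoor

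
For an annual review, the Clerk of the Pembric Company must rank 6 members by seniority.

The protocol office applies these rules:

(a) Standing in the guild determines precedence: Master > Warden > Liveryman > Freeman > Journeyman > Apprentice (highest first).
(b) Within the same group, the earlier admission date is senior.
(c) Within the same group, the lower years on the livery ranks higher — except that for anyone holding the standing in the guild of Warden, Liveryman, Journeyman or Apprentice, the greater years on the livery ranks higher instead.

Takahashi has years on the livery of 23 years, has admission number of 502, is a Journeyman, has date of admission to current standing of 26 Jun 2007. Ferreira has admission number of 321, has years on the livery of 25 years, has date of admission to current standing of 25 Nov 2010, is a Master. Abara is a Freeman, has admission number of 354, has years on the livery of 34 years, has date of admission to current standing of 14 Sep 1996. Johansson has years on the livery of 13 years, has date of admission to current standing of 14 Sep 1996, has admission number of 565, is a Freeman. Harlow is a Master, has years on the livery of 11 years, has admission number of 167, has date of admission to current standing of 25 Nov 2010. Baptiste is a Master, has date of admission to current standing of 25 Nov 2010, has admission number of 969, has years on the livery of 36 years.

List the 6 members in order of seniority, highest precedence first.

By standing in the guild: Harlow, Ferreira and Baptiste (Master); then Johansson and Abara (Freeman); then Takahashi (Journeyman).
Harlow, Ferreira and Baptiste all have date of admission to current standing 25 Nov 2010, so the next rule applies.
Among Harlow, Ferreira and Baptiste, by years on the livery (lower first): Harlow (11 years) before Ferreira (25 years) before Baptiste (36 years).
Johansson and Abara both have date of admission to current standing 14 Sep 1996, so the next rule applies.
Among Johansson and Abara, by years on the livery (lower first): Johansson (13 years) before Abara (34 years).
Full order: Harlow, Ferreira, Baptiste, Johansson, Abara, Takahashi.

Harlow, Ferreira, Baptiste, Johansson, Abara, Takahashi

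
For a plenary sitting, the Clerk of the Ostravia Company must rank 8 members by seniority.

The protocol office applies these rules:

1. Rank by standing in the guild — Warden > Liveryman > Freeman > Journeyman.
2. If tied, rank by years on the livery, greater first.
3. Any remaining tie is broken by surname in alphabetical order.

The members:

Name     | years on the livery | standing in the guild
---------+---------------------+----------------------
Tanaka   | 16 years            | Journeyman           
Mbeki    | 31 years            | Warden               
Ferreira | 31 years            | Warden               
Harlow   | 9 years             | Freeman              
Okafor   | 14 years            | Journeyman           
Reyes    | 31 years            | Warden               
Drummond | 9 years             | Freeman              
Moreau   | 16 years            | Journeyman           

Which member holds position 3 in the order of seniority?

Reyes

By standing in the guild: Ferreira, Mbeki and Reyes (Warden); then Drummond and Harlow (Freeman); then Moreau, Tanaka and Okafor (Journeyman).
Ferreira, Mbeki and Reyes all have years on the livery 31 years, so the next rule applies.
Among Ferreira, Mbeki and Reyes, alphabetically by surname: Ferreira before Mbeki before Reyes.
Drummond and Harlow both have years on the livery 9 years, so the next rule applies.
Among Drummond and Harlow, alphabetically by surname: Drummond before Harlow.
Among Moreau, Tanaka and Okafor, by years on the livery (higher first): Moreau and Tanaka (16 years) before Okafor (14 years).
Among Moreau and Tanaka, alphabetically by surname: Moreau before Tanaka.
Order: Ferreira, Mbeki, Reyes, Drummond, Harlow, Moreau, Tanaka, Okafor.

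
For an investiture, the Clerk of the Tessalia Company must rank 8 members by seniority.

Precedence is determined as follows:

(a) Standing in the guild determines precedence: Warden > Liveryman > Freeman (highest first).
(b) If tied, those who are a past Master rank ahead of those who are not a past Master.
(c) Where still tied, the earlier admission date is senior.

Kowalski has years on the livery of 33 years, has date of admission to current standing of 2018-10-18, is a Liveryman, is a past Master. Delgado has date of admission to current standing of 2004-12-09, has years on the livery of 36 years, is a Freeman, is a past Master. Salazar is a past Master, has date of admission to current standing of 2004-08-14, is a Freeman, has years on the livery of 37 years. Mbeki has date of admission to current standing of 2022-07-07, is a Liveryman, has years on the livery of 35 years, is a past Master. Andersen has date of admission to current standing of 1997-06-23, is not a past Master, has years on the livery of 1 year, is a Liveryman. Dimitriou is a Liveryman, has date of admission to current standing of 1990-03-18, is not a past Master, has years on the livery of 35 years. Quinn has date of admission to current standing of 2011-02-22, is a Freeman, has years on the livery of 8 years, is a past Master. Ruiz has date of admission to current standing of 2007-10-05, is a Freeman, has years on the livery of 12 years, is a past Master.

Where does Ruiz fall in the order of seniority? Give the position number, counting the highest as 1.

7

By standing in the guild: Kowalski, Mbeki, Dimitriou and Andersen (Liveryman); then Salazar, Delgado, Ruiz and Quinn (Freeman).
Among Kowalski, Mbeki, Dimitriou and Andersen, a past Master before not a past Master: Kowalski and Mbeki (a past Master) before Dimitriou and Andersen (not a past Master).
Among Kowalski and Mbeki, by date of admission to current standing (earlier first): Kowalski (2018-10-18) before Mbeki (2022-07-07).
Among Dimitriou and Andersen, by date of admission to current standing (earlier first): Dimitriou (1990-03-18) before Andersen (1997-06-23).
Salazar, Delgado, Ruiz and Quinn are each a past Master, so the next rule applies.
Among Salazar, Delgado, Ruiz and Quinn, by date of admission to current standing (earlier first): Salazar (2004-08-14) before Delgado (2004-12-09) before Ruiz (2007-10-05) before Quinn (2011-02-22).
Order: Kowalski, Mbeki, Dimitriou, Andersen, Salazar, Delgado, Ruiz, Quinn. So position 7.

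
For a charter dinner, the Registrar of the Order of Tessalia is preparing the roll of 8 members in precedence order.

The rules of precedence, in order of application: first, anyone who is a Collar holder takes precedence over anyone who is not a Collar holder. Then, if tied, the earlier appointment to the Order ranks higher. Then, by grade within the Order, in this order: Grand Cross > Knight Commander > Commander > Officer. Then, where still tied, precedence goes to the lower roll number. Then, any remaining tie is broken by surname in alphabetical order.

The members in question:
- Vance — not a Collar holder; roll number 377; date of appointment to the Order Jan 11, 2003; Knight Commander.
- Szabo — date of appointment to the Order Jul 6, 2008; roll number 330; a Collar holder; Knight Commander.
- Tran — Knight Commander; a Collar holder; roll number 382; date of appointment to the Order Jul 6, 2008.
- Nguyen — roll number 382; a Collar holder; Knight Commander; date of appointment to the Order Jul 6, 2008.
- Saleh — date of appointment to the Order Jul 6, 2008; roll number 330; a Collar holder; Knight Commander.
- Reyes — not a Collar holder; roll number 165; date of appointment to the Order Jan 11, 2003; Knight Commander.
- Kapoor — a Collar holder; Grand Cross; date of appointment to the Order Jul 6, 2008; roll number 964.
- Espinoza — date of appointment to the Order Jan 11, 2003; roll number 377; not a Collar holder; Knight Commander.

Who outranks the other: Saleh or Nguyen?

Saleh

By the first rule: Kapoor, Saleh, Szabo, Nguyen and Tran (each a Collar holder); then Reyes, Espinoza and Vance (each not a Collar holder).
Kapoor, Saleh, Szabo, Nguyen and Tran all have date of appointment to the Order Jul 6, 2008, so the next rule applies.
Among Kapoor, Saleh, Szabo, Nguyen and Tran, by grade within the Order: Kapoor (Grand Cross) before Saleh, Szabo, Nguyen and Tran (Knight Commander).
Among Saleh, Szabo, Nguyen and Tran, by roll number (lower first): Saleh and Szabo (330) before Nguyen and Tran (382).
Among Saleh and Szabo, alphabetically by surname: Saleh before Szabo.
Among Nguyen and Tran, alphabetically by surname: Nguyen before Tran.
Reyes, Espinoza and Vance all have date of appointment to the Order Jan 11, 2003, so the next rule applies.
Reyes, Espinoza and Vance are each Knight Commander, so the next rule applies.
Among Reyes, Espinoza and Vance, by roll number (lower first): Reyes (165) before Espinoza and Vance (377).
Among Espinoza and Vance, alphabetically by surname: Espinoza before Vance.
So Saleh takes precedence.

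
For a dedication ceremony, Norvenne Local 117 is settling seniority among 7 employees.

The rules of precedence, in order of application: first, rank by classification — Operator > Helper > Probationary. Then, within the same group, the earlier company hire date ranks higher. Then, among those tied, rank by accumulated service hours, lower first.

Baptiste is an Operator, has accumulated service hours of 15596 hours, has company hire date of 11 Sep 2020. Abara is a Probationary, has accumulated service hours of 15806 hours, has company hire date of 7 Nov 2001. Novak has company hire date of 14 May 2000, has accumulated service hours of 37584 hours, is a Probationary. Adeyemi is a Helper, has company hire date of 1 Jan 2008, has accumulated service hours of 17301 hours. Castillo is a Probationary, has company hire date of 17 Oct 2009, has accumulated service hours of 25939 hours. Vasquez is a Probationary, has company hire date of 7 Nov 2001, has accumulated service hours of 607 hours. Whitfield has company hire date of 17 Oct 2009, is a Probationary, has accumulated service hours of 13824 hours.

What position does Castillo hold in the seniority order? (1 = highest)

By classification: Baptiste (Operator); then Adeyemi (Helper); then Novak, Vasquez, Abara, Whitfield and Castillo (Probationary).
Among Novak, Vasquez, Abara, Whitfield and Castillo, by company hire date (earlier first): Novak (14 May 2000) before Vasquez and Abara (7 Nov 2001) before Whitfield and Castillo (17 Oct 2009).
Among Vasquez and Abara, by accumulated service hours (lower first): Vasquez (607 hours) before Abara (15806 hours).
Among Whitfield and Castillo, by accumulated service hours (lower first): Whitfield (13824 hours) before Castillo (25939 hours).
Order: Baptiste, Adeyemi, Novak, Vasquez, Abara, Whitfield, Castillo. So position 7.

7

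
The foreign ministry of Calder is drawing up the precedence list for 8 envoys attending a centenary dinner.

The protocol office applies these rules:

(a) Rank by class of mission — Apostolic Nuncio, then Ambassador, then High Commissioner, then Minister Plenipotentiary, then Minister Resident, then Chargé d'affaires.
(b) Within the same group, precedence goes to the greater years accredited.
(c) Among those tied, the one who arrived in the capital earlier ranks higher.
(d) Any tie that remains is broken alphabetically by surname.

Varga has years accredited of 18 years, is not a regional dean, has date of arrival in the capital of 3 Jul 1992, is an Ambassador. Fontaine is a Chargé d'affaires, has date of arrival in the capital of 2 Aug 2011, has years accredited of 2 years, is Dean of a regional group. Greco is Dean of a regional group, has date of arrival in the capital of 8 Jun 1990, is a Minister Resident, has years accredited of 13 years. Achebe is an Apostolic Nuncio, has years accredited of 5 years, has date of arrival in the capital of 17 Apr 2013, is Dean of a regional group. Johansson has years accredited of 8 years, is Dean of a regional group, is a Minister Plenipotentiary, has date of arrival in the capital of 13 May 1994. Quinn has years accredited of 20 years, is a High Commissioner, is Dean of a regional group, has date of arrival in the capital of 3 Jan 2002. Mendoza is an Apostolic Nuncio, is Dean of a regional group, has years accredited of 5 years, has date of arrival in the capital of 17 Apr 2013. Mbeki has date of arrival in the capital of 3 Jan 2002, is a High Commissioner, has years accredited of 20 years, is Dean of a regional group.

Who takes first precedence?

Achebe

By class of mission: Achebe and Mendoza (Apostolic Nuncio); then Varga (Ambassador); then Mbeki and Quinn (High Commissioner); then Johansson (Minister Plenipotentiary); then Greco (Minister Resident); then Fontaine (Chargé d'affaires).
Achebe and Mendoza both have years accredited 5 years, so the next rule applies.
Achebe and Mendoza both have date of arrival in the capital 17 Apr 2013, so the next rule applies.
Among Achebe and Mendoza, alphabetically by surname: Achebe before Mendoza.
Mbeki and Quinn both have years accredited 20 years, so the next rule applies.
Mbeki and Quinn both have date of arrival in the capital 3 Jan 2002, so the next rule applies.
Among Mbeki and Quinn, alphabetically by surname: Mbeki before Quinn.
Order: Achebe, Mendoza, Varga, Mbeki, Quinn, Johansson, Greco, Fontaine.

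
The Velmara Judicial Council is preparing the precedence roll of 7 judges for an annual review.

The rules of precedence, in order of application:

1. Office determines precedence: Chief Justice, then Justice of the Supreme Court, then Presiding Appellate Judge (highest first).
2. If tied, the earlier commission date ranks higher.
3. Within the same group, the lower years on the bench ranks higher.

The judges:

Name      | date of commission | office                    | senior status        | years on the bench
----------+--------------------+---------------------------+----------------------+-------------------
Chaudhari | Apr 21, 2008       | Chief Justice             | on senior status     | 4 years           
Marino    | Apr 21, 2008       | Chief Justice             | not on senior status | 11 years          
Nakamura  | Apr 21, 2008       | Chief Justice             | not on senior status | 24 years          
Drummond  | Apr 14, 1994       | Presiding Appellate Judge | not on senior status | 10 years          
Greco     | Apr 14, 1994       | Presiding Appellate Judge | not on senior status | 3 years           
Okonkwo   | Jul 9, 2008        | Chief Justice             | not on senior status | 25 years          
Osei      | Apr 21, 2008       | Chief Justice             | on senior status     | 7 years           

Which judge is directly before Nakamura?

By office: Chaudhari, Osei, Marino, Nakamura and Okonkwo (Chief Justice); then Greco and Drummond (Presiding Appellate Judge).
Among Chaudhari, Osei, Marino, Nakamura and Okonkwo, by date of commission (earlier first): Chaudhari, Osei, Marino and Nakamura (Apr 21, 2008) before Okonkwo (Jul 9, 2008).
Among Chaudhari, Osei, Marino and Nakamura, by years on the bench (lower first): Chaudhari (4 years) before Osei (7 years) before Marino (11 years) before Nakamura (24 years).
Greco and Drummond both have date of commission Apr 14, 1994, so the next rule applies.
Among Greco and Drummond, by years on the bench (lower first): Greco (3 years) before Drummond (10 years).
Order: Chaudhari, Osei, Marino, Nakamura, Okonkwo, Greco, Drummond.

Marino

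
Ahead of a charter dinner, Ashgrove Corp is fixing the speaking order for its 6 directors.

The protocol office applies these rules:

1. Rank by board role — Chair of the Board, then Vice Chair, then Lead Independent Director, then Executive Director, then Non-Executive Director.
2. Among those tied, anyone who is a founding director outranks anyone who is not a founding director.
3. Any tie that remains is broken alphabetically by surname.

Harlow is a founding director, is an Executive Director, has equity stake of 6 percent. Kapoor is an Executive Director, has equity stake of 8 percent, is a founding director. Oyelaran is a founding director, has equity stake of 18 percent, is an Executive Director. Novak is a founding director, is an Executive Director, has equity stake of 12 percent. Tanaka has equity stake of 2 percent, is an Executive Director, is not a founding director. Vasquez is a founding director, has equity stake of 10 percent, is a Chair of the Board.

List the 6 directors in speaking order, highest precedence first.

By board role: Vasquez (Chair of the Board); then Harlow, Kapoor, Novak, Oyelaran and Tanaka (Executive Director).
Among Harlow, Kapoor, Novak, Oyelaran and Tanaka, a founding director before not a founding director: Harlow, Kapoor, Novak and Oyelaran (a founding director) before Tanaka (not a founding director).
Among Harlow, Kapoor, Novak and Oyelaran, alphabetically by surname: Harlow before Kapoor before Novak before Oyelaran.
Full order: Vasquez, Harlow, Kapoor, Novak, Oyelaran, Tanaka.

Vasquez, Harlow, Kapoor, Novak, Oyelaran, Tanaka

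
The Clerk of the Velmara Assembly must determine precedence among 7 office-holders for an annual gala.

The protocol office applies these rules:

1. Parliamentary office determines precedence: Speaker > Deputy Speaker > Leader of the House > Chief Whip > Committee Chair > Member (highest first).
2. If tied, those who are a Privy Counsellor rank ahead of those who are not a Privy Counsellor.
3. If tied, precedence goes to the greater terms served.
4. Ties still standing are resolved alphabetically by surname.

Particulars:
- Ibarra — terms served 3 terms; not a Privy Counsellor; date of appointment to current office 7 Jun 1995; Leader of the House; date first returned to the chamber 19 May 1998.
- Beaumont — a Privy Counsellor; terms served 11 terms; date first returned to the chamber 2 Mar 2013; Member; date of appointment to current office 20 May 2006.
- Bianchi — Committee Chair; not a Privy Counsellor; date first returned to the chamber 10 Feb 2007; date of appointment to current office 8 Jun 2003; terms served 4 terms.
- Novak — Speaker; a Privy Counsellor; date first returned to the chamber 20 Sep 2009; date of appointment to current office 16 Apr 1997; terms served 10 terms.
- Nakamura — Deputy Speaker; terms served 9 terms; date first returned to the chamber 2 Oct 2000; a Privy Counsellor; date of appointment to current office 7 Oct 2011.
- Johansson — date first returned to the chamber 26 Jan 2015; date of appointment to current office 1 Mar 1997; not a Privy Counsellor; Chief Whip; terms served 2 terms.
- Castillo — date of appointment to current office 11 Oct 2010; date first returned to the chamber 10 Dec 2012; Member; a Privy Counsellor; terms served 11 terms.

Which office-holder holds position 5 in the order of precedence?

Bianchi

By parliamentary office: Novak (Speaker); then Nakamura (Deputy Speaker); then Ibarra (Leader of the House); then Johansson (Chief Whip); then Bianchi (Committee Chair); then Beaumont and Castillo (Member).
Beaumont and Castillo are each a Privy Counsellor, so the next rule applies.
Beaumont and Castillo both have terms served 11 terms, so the next rule applies.
Among Beaumont and Castillo, alphabetically by surname: Beaumont before Castillo.
Order: Novak, Nakamura, Ibarra, Johansson, Bianchi, Beaumont, Castillo.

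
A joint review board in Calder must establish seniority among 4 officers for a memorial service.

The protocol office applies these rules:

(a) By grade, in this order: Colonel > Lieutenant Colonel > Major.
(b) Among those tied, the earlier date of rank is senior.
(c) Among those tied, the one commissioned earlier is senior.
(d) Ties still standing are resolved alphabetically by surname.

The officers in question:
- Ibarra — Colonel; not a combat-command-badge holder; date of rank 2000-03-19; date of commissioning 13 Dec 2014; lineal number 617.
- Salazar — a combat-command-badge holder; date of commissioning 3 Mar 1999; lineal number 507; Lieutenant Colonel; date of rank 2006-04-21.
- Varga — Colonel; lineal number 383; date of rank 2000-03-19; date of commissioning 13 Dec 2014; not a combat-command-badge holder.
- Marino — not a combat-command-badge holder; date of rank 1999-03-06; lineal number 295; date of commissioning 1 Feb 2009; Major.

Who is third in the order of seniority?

By grade: Ibarra and Varga (Colonel); then Salazar (Lieutenant Colonel); then Marino (Major).
Ibarra and Varga both have date of rank 2000-03-19, so the next rule applies.
Ibarra and Varga both have date of commissioning 13 Dec 2014, so the next rule applies.
Among Ibarra and Varga, alphabetically by surname: Ibarra before Varga.
Order: Ibarra, Varga, Salazar, Marino.

Salazar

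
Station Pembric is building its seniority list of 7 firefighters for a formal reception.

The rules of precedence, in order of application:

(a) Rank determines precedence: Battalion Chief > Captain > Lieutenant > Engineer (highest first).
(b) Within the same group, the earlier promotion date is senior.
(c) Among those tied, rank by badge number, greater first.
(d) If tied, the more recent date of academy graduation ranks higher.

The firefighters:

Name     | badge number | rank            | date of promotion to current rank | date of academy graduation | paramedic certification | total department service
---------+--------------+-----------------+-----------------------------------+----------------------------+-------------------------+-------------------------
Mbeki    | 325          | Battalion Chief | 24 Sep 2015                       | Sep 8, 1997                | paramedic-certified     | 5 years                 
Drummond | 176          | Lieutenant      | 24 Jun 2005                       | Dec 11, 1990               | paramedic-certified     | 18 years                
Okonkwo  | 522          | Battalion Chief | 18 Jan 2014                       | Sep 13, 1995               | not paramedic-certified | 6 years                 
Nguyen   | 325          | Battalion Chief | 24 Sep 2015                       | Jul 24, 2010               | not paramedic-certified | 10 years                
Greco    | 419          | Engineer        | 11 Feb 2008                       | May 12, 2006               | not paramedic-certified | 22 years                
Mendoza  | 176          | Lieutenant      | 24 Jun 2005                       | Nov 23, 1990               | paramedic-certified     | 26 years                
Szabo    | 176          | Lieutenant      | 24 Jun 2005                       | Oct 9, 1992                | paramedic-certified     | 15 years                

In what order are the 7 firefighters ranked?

Okonkwo, Nguyen, Mbeki, Szabo, Drummond, Mendoza, Greco

By rank: Okonkwo, Nguyen and Mbeki (Battalion Chief); then Szabo, Drummond and Mendoza (Lieutenant); then Greco (Engineer).
Among Okonkwo, Nguyen and Mbeki, by date of promotion to current rank (earlier first): Okonkwo (18 Jan 2014) before Nguyen and Mbeki (24 Sep 2015).
Nguyen and Mbeki both have badge number 325, so the next rule applies.
Among Nguyen and Mbeki, by date of academy graduation (later first): Nguyen (Jul 24, 2010) before Mbeki (Sep 8, 1997).
Szabo, Drummond and Mendoza all have date of promotion to current rank 24 Jun 2005, so the next rule applies.
Szabo, Drummond and Mendoza all have badge number 176, so the next rule applies.
Among Szabo, Drummond and Mendoza, by date of academy graduation (later first): Szabo (Oct 9, 1992) before Drummond (Dec 11, 1990) before Mendoza (Nov 23, 1990).
Full order: Okonkwo, Nguyen, Mbeki, Szabo, Drummond, Mendoza, Greco.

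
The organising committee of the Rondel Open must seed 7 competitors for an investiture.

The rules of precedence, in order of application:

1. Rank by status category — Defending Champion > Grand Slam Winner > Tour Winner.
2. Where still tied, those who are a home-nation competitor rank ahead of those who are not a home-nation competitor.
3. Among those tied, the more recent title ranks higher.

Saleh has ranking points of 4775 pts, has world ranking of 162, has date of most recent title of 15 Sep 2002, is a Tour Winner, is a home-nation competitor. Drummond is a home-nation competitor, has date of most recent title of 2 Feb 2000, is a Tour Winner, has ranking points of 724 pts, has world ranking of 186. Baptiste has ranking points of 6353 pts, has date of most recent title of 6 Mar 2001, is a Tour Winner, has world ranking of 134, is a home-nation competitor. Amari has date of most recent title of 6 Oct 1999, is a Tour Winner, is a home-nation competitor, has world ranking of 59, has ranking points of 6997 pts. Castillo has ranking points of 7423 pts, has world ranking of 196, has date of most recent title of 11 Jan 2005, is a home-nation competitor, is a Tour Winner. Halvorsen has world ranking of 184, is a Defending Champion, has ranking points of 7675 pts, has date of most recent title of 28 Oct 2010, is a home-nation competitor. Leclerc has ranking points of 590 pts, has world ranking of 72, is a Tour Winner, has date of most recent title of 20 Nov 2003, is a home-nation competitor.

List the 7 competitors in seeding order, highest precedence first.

Halvorsen, Castillo, Leclerc, Saleh, Baptiste, Drummond, Amari

By status category: Halvorsen (Defending Champion); then Castillo, Leclerc, Saleh, Baptiste, Drummond and Amari (Tour Winner).
Castillo, Leclerc, Saleh, Baptiste, Drummond and Amari are each a home-nation competitor, so the next rule applies.
Among Castillo, Leclerc, Saleh, Baptiste, Drummond and Amari, by date of most recent title (later first): Castillo (11 Jan 2005) before Leclerc (20 Nov 2003) before Saleh (15 Sep 2002) before Baptiste (6 Mar 2001) before Drummond (2 Feb 2000) before Amari (6 Oct 1999).
Full order: Halvorsen, Castillo, Leclerc, Saleh, Baptiste, Drummond, Amari.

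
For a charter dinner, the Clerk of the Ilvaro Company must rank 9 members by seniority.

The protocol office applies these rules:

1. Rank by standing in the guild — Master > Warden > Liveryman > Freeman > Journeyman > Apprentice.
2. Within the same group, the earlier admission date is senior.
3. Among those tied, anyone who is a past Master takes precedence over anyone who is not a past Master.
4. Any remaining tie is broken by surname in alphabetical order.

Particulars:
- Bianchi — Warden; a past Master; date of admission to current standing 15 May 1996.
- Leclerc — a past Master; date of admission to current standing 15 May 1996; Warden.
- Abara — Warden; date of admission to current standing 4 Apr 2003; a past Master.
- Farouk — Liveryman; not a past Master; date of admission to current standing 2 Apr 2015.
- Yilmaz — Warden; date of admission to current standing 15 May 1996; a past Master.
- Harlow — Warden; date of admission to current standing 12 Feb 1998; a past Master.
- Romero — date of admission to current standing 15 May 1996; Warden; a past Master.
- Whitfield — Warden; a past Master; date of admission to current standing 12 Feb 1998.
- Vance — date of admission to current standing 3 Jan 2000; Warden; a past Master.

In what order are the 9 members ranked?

Bianchi, Leclerc, Romero, Yilmaz, Harlow, Whitfield, Vance, Abara, Farouk

By standing in the guild: Bianchi, Leclerc, Romero, Yilmaz, Harlow, Whitfield, Vance and Abara (Warden); then Farouk (Liveryman).
Among Bianchi, Leclerc, Romero, Yilmaz, Harlow, Whitfield, Vance and Abara, by date of admission to current standing (earlier first): Bianchi, Leclerc, Romero and Yilmaz (15 May 1996) before Harlow and Whitfield (12 Feb 1998) before Vance (3 Jan 2000) before Abara (4 Apr 2003).
Bianchi, Leclerc, Romero and Yilmaz are each a past Master, so the next rule applies.
Among Bianchi, Leclerc, Romero and Yilmaz, alphabetically by surname: Bianchi before Leclerc before Romero before Yilmaz.
Harlow and Whitfield are each a past Master, so the next rule applies.
Among Harlow and Whitfield, alphabetically by surname: Harlow before Whitfield.
Full order: Bianchi, Leclerc, Romero, Yilmaz, Harlow, Whitfield, Vance, Abara, Farouk.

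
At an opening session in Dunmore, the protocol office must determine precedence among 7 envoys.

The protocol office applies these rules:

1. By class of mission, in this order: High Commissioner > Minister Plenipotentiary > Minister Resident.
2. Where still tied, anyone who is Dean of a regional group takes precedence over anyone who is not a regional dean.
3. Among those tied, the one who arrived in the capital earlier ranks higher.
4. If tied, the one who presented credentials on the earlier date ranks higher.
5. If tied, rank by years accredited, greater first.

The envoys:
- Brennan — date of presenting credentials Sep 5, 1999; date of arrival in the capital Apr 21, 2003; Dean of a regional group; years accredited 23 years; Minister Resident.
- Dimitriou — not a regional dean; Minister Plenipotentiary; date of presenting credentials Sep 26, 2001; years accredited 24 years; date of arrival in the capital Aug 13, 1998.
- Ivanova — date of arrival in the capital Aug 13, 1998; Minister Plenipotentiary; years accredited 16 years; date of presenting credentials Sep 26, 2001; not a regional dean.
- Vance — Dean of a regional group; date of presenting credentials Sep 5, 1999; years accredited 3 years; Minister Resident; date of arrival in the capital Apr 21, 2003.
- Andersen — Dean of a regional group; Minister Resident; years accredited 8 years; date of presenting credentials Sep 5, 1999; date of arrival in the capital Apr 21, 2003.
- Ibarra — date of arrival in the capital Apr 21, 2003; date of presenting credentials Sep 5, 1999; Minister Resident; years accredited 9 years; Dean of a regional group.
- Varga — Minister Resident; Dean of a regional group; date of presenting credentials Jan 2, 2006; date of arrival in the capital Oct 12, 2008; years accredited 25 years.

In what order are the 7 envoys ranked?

By class of mission: Dimitriou and Ivanova (Minister Plenipotentiary); then Brennan, Ibarra, Andersen, Vance and Varga (Minister Resident).
Dimitriou and Ivanova are each not a regional dean, so the next rule applies.
Dimitriou and Ivanova both have date of arrival in the capital Aug 13, 1998, so the next rule applies.
Dimitriou and Ivanova both have date of presenting credentials Sep 26, 2001, so the next rule applies.
Among Dimitriou and Ivanova, by years accredited (higher first): Dimitriou (24 years) before Ivanova (16 years).
Brennan, Ibarra, Andersen, Vance and Varga are each Dean of a regional group, so the next rule applies.
Among Brennan, Ibarra, Andersen, Vance and Varga, by date of arrival in the capital (earlier first): Brennan, Ibarra, Andersen and Vance (Apr 21, 2003) before Varga (Oct 12, 2008).
Brennan, Ibarra, Andersen and Vance all have date of presenting credentials Sep 5, 1999, so the next rule applies.
Among Brennan, Ibarra, Andersen and Vance, by years accredited (higher first): Brennan (23 years) before Ibarra (9 years) before Andersen (8 years) before Vance (3 years).
Full order: Dimitriou, Ivanova, Brennan, Ibarra, Andersen, Vance, Varga.

Dimitriou, Ivanova, Brennan, Ibarra, Andersen, Vance, Varga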